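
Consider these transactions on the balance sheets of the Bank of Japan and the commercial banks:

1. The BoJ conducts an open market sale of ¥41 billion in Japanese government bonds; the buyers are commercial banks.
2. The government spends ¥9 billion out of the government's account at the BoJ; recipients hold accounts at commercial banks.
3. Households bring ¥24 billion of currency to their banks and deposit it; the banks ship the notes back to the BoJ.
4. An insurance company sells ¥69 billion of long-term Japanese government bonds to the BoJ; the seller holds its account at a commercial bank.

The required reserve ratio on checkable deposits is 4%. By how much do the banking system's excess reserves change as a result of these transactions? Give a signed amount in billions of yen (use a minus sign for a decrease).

+¥56.92 billion

OMO sale (to banks) ¥41 billion: reserves −¥41B, deposits 0.
Government spending ¥9 billion: reserves +¥9B, deposits +¥9B.
Currency deposit ¥24 billion: reserves +¥24B, deposits +¥24B.
Asset purchase (from non-banks) ¥69 billion: reserves +¥69B, deposits +¥69B.
Totals: Δreserves = +¥61B, Δdeposits = +¥102B.
Δrequired reserves = 4% × +¥102B = +¥4.08B.
Δexcess reserves = Δreserves − Δrequired = +¥61B − (+¥4.08B) = +¥56.92 billion.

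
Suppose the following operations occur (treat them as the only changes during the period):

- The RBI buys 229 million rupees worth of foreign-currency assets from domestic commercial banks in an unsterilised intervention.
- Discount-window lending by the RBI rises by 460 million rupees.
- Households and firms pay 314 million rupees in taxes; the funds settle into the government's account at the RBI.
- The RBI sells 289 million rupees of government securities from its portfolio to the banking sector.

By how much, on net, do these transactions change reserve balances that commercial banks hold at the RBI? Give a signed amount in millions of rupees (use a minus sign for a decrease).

+86 million

RBI balance sheet:
  Assets:      Securities −289M, Loans to banks +460M, Foreign assets +229M
  Liabilities: Bank reserves +86M, Government deposits +314M
Commercial banking system:
  Assets:      Reserves at CB +86M, Securities +289M, Foreign assets −229M
  Liabilities: Checkable deposits −314M, Borrowings from CB +460M
So the change in reserve balances that commercial banks hold at the RBI is +86 million.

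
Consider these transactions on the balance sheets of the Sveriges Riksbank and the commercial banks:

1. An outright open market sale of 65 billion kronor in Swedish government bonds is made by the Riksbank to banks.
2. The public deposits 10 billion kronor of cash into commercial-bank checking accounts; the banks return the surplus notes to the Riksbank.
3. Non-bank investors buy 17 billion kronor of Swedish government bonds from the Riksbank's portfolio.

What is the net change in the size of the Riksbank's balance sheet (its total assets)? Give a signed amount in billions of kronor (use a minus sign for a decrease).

-82 billion

OMO sale (to banks) 65 billion kronor: a Riksbank asset is shed → −65B.
Currency deposit 10 billion kronor: only the composition of liabilities changes → 0.
Asset sale (to non-banks) 17 billion kronor: a Riksbank asset is shed → −17B.
Net: −65 + 0 − 17 = -82 billion.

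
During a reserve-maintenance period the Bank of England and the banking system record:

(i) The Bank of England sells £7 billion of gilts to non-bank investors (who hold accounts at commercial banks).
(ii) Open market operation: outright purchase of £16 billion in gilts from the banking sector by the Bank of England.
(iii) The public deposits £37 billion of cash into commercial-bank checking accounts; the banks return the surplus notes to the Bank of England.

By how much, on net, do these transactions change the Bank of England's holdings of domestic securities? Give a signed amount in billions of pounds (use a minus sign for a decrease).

+£9 billion

Bank of England balance sheet:
  Assets:      Securities +£9B
  Liabilities: Bank reserves +£46B, Currency in circulation −£37B
So the change in the Bank of England's holdings of domestic securities is +£9 billion.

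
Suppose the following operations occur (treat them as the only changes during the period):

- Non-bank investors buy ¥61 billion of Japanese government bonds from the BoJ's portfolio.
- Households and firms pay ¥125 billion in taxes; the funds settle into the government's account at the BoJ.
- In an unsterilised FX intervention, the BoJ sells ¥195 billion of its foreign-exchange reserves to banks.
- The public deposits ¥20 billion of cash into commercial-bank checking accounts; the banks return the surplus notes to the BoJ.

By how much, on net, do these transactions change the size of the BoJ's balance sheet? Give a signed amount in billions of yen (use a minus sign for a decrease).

BoJ balance sheet:
  Assets:      Securities −¥61B, Foreign assets −¥195B
  Liabilities: Bank reserves −¥361B, Currency in circulation −¥20B, Government deposits +¥125B
Change in total BoJ assets = -¥256 billion.

-¥256 billion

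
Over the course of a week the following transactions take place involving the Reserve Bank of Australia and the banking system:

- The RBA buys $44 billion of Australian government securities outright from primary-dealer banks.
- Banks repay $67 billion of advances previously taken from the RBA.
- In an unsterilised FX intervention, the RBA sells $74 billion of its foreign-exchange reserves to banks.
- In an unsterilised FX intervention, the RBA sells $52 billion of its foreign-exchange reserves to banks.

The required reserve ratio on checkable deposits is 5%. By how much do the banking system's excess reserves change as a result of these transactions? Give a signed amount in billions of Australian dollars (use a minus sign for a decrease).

-$149 billion

OMO purchase (from banks) $44 billion: reserves +$44B, deposits 0.
Discount-window repayment $67 billion: reserves −$67B, deposits 0.
FX sale $74 billion: reserves −$74B, deposits 0.
FX sale $52 billion: reserves −$52B, deposits 0.
Totals: Δreserves = −$149B, Δdeposits = 0.
Δrequired reserves = 5% × 0 = 0.
Δexcess reserves = Δreserves − Δrequired = −$149B − (0) = -$149 billion.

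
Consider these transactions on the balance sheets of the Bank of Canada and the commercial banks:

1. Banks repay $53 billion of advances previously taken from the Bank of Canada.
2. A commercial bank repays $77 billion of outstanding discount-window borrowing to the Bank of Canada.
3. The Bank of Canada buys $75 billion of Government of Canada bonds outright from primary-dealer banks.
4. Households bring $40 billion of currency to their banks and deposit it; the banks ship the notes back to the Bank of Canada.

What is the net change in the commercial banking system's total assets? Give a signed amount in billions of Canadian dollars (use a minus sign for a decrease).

Discount-window repayment $53 billion: bank balance sheets shrink → −$53B.
Discount-window repayment $77 billion: bank balance sheets shrink → −$77B.
OMO purchase (from banks) $75 billion: just an asset swap on bank balance sheets → 0.
Currency deposit $40 billion: bank balance sheets expand → +$40B.
Net: −53 − 77 + 0 + 40 = -$90 billion.

-$90 billion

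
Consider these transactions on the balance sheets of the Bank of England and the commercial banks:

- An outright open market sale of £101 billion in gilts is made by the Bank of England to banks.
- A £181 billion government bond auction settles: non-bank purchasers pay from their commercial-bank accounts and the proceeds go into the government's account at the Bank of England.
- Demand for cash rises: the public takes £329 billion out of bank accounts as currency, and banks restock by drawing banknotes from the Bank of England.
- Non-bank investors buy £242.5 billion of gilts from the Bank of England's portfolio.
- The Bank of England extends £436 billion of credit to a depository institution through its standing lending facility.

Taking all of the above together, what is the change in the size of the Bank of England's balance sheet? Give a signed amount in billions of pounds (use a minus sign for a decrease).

+£92.5 billion

Bank of England balance sheet:
  Assets:      Securities −£343.5B, Loans to banks +£436B
  Liabilities: Bank reserves −£417.5B, Currency in circulation +£329B, Government deposits +£181B
Commercial banking system:
  Assets:      Reserves at CB −£417.5B, Securities +£101B
  Liabilities: Checkable deposits −£752.5B, Borrowings from CB +£436B
Change in total Bank of England assets = +£92.5 billion.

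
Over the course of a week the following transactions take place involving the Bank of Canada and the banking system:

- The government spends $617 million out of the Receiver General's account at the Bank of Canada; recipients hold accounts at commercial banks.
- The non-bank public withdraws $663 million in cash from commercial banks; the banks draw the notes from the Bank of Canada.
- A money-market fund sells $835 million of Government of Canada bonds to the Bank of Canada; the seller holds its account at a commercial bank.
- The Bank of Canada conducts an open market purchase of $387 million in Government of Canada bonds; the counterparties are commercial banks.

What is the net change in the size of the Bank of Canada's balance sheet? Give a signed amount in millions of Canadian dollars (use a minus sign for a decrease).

+$1222 million

Bank of Canada balance sheet:
  Assets:      Securities +$1222M
  Liabilities: Bank reserves +$1176M, Currency in circulation +$663M, Government deposits −$617M
Change in total Bank of Canada assets = +$1222 million.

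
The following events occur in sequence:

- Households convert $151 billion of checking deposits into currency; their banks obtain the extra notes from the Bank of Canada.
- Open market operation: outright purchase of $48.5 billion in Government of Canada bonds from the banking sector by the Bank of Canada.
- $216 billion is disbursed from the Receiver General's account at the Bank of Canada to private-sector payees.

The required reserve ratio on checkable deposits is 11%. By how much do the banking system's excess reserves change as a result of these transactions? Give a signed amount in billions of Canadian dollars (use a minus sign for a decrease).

+$106.35 billion

Currency withdrawal $151 billion: reserves −$151B, deposits −$151B.
OMO purchase (from banks) $48.5 billion: reserves +$48.5B, deposits 0.
Government spending $216 billion: reserves +$216B, deposits +$216B.
Totals: Δreserves = +$113.5B, Δdeposits = +$65B.
Δrequired reserves = 11% × +$65B = +$7.15B.
Δexcess reserves = Δreserves − Δrequired = +$113.5B − (+$7.15B) = +$106.35 billion.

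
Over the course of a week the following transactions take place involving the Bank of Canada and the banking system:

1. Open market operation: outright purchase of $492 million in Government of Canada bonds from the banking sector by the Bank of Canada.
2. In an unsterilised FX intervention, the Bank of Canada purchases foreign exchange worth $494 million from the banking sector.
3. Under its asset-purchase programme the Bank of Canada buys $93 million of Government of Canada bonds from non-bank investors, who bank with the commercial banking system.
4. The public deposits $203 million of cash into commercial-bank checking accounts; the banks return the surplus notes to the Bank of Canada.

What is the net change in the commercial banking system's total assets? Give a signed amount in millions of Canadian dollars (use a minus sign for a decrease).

Bank of Canada balance sheet:
  Assets:      Securities +$585M, Foreign assets +$494M
  Liabilities: Bank reserves +$1282M, Currency in circulation −$203M
Commercial banking system:
  Assets:      Reserves at CB +$1282M, Securities −$492M, Foreign assets −$494M
  Liabilities: Checkable deposits +$296M
Change in total bank assets = +$296 million.

+$296 million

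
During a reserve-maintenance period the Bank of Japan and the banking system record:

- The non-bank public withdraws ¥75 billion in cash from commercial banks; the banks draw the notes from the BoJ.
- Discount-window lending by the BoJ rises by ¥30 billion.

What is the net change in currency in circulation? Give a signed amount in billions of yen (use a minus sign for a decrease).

+¥75 billion

Currency withdrawal ¥75 billion: notes leave the central bank → +¥75B.
Discount-window loan ¥30 billion: no currency enters or leaves circulation → 0.
Net: 75 + 0 = +¥75 billion.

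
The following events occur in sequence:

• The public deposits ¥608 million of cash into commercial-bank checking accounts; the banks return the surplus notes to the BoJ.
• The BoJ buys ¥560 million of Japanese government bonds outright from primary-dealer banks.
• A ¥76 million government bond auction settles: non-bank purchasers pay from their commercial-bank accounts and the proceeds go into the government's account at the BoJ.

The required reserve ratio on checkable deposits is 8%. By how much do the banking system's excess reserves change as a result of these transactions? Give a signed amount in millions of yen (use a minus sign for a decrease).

Currency deposit ¥608 million: reserves +¥608M, deposits +¥608M.
OMO purchase (from banks) ¥560 million: reserves +¥560M, deposits 0.
Government account inflow ¥76 million: reserves −¥76M, deposits −¥76M.
Totals: Δreserves = +¥1092M, Δdeposits = +¥532M.
Δrequired reserves = 8% × +¥532M = +¥42.56M.
Δexcess reserves = Δreserves − Δrequired = +¥1092M − (+¥42.56M) = +¥1049.44 million.

+¥1049.44 million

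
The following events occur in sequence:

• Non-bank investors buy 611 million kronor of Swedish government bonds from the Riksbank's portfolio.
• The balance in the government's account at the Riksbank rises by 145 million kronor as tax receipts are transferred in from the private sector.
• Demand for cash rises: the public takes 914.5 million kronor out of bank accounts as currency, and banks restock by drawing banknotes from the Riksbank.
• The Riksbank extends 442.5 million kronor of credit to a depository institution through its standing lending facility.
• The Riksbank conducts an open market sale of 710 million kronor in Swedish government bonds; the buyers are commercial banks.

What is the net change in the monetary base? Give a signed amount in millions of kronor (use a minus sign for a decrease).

Asset sale (to non-banks) 611 million kronor: Riksbank balance sheet contracts → −611M.
Government account inflow 145 million kronor: reserves shift to a non-base liability → −145M.
Currency withdrawal 914.5 million kronor: just a shift between currency and reserves — both are base money → 0.
Discount-window loan 442.5 million kronor: Riksbank balance sheet expands → +442.5M.
OMO sale (to banks) 710 million kronor: Riksbank balance sheet contracts → −710M.
Net: −611 − 145 + 0 + 442.5 − 710 = -1023.5 million.

-1023.5 million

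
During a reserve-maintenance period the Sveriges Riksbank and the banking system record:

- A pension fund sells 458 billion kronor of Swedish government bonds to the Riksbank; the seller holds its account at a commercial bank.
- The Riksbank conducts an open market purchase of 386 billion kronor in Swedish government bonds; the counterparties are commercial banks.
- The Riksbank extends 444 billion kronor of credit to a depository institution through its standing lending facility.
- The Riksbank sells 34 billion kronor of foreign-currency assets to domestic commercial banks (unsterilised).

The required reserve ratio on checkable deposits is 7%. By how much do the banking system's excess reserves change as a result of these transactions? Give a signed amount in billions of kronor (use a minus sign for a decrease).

+1221.94 billion

Asset purchase (from non-banks) 458 billion kronor: reserves +458B, deposits +458B.
OMO purchase (from banks) 386 billion kronor: reserves +386B, deposits 0.
Discount-window loan 444 billion kronor: reserves +444B, deposits 0.
FX sale 34 billion kronor: reserves −34B, deposits 0.
Totals: Δreserves = +1254B, Δdeposits = +458B.
Δrequired reserves = 7% × +458B = +32.06B.
Δexcess reserves = Δreserves − Δrequired = +1254B − (+32.06B) = +1221.94 billion.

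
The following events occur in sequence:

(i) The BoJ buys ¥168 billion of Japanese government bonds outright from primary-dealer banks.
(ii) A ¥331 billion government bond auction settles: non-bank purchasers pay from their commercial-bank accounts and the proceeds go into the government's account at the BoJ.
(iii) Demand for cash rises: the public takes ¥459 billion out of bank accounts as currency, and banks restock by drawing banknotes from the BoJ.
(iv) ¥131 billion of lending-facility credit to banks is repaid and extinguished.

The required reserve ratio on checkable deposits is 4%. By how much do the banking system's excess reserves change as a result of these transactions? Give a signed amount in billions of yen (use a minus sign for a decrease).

OMO purchase (from banks) ¥168 billion: reserves +¥168B, deposits 0.
Government account inflow ¥331 billion: reserves −¥331B, deposits −¥331B.
Currency withdrawal ¥459 billion: reserves −¥459B, deposits −¥459B.
Discount-window repayment ¥131 billion: reserves −¥131B, deposits 0.
Totals: Δreserves = −¥753B, Δdeposits = −¥790B.
Δrequired reserves = 4% × −¥790B = −¥31.6B.
Δexcess reserves = Δreserves − Δrequired = −¥753B − (−¥31.6B) = -¥721.4 billion.

-¥721.4 billion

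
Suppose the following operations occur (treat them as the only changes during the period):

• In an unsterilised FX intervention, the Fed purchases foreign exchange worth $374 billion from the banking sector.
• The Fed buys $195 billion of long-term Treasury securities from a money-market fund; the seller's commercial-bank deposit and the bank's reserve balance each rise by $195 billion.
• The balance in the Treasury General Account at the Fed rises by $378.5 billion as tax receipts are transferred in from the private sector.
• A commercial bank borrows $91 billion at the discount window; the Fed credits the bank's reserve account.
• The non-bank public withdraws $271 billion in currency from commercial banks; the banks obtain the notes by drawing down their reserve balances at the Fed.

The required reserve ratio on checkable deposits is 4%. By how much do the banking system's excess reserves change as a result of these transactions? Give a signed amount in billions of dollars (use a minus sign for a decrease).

FX purchase $374 billion: reserves +$374B, deposits 0.
Asset purchase (from non-banks) $195 billion: reserves +$195B, deposits +$195B.
Government account inflow $378.5 billion: reserves −$378.5B, deposits −$378.5B.
Discount-window loan $91 billion: reserves +$91B, deposits 0.
Currency withdrawal $271 billion: reserves −$271B, deposits −$271B.
Totals: Δreserves = +$10.5B, Δdeposits = −$454.5B.
Δrequired reserves = 4% × −$454.5B = −$18.18B.
Δexcess reserves = Δreserves − Δrequired = +$10.5B − (−$18.18B) = +$28.68 billion.

+$28.68 billion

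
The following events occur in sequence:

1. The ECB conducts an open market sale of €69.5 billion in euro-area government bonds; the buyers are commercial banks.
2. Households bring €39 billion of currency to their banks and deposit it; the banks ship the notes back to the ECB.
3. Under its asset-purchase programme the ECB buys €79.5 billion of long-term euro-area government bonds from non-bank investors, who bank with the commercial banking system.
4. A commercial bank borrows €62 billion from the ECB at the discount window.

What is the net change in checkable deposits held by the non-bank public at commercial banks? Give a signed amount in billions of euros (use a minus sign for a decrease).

+€118.5 billion

OMO sale (to banks) €69.5 billion: the counterparty is a bank, so public deposits are unchanged → 0.
Currency deposit €39 billion: non-bank counterparties' bank balances rise → +€39B.
Asset purchase (from non-banks) €79.5 billion: non-bank counterparties' bank balances rise → +€79.5B.
Discount-window loan €62 billion: the counterparty is a bank, so public deposits are unchanged → 0.
Net: 0 + 39 + 79.5 + 0 = +€118.5 billion.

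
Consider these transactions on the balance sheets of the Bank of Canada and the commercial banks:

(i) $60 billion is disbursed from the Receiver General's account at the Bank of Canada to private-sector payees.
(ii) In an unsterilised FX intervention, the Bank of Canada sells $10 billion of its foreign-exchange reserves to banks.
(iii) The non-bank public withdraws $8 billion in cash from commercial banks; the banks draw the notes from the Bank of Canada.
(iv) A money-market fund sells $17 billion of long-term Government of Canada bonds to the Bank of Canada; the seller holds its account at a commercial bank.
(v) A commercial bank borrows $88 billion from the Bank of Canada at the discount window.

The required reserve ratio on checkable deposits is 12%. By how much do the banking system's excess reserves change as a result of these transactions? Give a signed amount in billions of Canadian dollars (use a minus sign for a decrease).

Government spending $60 billion: reserves +$60B, deposits +$60B.
FX sale $10 billion: reserves −$10B, deposits 0.
Currency withdrawal $8 billion: reserves −$8B, deposits −$8B.
Asset purchase (from non-banks) $17 billion: reserves +$17B, deposits +$17B.
Discount-window loan $88 billion: reserves +$88B, deposits 0.
Totals: Δreserves = +$147B, Δdeposits = +$69B.
Δrequired reserves = 12% × +$69B = +$8.28B.
Δexcess reserves = Δreserves − Δrequired = +$147B − (+$8.28B) = +$138.72 billion.

+$138.72 billion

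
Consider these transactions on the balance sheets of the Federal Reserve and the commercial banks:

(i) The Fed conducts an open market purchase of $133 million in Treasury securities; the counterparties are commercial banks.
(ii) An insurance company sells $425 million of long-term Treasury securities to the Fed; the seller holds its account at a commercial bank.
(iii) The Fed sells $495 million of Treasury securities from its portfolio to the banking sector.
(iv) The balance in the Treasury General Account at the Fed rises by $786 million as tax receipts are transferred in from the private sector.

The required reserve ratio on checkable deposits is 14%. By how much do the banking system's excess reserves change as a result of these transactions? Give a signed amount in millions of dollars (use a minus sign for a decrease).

-$672.46 million

OMO purchase (from banks) $133 million: reserves +$133M, deposits 0.
Asset purchase (from non-banks) $425 million: reserves +$425M, deposits +$425M.
OMO sale (to banks) $495 million: reserves −$495M, deposits 0.
Government account inflow $786 million: reserves −$786M, deposits −$786M.
Totals: Δreserves = −$723M, Δdeposits = −$361M.
Δrequired reserves = 14% × −$361M = −$50.54M.
Δexcess reserves = Δreserves − Δrequired = −$723M − (−$50.54M) = -$672.46 million.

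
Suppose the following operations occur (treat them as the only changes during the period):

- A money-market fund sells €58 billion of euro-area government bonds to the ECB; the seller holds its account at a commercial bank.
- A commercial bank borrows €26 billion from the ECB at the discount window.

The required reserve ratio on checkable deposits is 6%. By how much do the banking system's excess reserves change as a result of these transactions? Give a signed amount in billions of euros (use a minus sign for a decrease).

Asset purchase (from non-banks) €58 billion: reserves +€58B, deposits +€58B.
Discount-window loan €26 billion: reserves +€26B, deposits 0.
Totals: Δreserves = +€84B, Δdeposits = +€58B.
Δrequired reserves = 6% × +€58B = +€3.48B.
Δexcess reserves = Δreserves − Δrequired = +€84B − (+€3.48B) = +€80.52 billion.

+€80.52 billion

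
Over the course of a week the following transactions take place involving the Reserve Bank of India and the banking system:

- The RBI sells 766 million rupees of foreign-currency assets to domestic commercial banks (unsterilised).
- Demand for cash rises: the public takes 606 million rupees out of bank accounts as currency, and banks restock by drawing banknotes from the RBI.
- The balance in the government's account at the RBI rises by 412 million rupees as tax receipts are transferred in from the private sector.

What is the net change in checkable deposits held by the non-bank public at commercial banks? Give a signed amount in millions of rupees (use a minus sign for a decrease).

RBI balance sheet:
  Assets:      Foreign assets −766M
  Liabilities: Bank reserves −1784M, Currency in circulation +606M, Government deposits +412M
Commercial banking system:
  Assets:      Reserves at CB −1784M, Foreign assets +766M
  Liabilities: Checkable deposits −1018M
So the change in checkable deposits held by the non-bank public at commercial banks is -1018 million.

-1018 million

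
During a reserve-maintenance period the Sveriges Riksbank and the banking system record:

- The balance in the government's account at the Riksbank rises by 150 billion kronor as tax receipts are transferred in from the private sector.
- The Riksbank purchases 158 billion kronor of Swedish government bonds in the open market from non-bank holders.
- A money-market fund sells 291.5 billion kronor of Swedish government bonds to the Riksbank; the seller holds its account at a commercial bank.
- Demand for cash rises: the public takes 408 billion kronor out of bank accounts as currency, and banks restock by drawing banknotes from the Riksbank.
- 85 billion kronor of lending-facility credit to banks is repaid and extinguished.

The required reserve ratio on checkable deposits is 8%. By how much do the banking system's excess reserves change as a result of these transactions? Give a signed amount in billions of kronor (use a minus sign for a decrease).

Government account inflow 150 billion kronor: reserves −150B, deposits −150B.
Asset purchase (from non-banks) 158 billion kronor: reserves +158B, deposits +158B.
Asset purchase (from non-banks) 291.5 billion kronor: reserves +291.5B, deposits +291.5B.
Currency withdrawal 408 billion kronor: reserves −408B, deposits −408B.
Discount-window repayment 85 billion kronor: reserves −85B, deposits 0.
Totals: Δreserves = −193.5B, Δdeposits = −108.5B.
Δrequired reserves = 8% × −108.5B = −8.68B.
Δexcess reserves = Δreserves − Δrequired = −193.5B − (−8.68B) = -184.82 billion.

-184.82 billion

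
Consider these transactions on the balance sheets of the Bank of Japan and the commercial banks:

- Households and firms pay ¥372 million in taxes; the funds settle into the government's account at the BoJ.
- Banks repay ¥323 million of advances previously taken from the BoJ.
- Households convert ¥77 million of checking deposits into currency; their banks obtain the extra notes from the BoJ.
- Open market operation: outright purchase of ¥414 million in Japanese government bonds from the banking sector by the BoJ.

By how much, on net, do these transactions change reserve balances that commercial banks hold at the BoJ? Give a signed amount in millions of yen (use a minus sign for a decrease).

Government account inflow ¥372 million: funds move from bank reserves into the government account → −¥372M.
Discount-window repayment ¥323 million: repayment is debited from reserves → −¥323M.
Currency withdrawal ¥77 million: banks swap reserves for currency → −¥77M.
OMO purchase (from banks) ¥414 million: the BoJ pays by crediting reserve accounts → +¥414M.
Net: −372 − 323 − 77 + 414 = -¥358 million.

-¥358 million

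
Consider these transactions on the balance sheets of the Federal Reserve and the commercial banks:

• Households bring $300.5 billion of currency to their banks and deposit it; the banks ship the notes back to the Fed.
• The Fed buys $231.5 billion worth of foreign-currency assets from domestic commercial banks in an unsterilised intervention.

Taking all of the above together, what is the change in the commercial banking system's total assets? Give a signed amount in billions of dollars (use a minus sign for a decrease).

Currency deposit $300.5 billion: bank balance sheets expand → +$300.5B.
FX purchase $231.5 billion: just an asset swap on bank balance sheets → 0.
Net: 300.5 + 0 = +$300.5 billion.

+$300.5 billion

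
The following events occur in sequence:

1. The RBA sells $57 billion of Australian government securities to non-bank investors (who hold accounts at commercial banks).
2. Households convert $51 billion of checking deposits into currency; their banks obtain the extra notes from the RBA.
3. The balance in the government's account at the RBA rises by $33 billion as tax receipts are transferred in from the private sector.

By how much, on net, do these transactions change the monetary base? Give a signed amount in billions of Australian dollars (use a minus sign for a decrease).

RBA balance sheet:
  Assets:      Securities −$57B
  Liabilities: Bank reserves −$141B, Currency in circulation +$51B, Government deposits +$33B
Monetary base = currency + reserves: +$51B + (−$141B) = -$90 billion.

-$90 billion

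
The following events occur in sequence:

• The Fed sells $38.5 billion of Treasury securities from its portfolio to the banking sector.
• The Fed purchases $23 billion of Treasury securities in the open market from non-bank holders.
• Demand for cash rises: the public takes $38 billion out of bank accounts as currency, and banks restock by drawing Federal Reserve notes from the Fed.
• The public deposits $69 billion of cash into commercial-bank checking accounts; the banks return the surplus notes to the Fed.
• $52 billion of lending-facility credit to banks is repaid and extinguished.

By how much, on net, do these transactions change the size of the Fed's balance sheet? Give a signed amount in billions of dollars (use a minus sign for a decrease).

-$67.5 billion

OMO sale (to banks) $38.5 billion: a Fed asset is shed → −$38.5B.
Asset purchase (from non-banks) $23 billion: a Fed asset is acquired → +$23B.
Currency withdrawal $38 billion: only the composition of liabilities changes → 0.
Currency deposit $69 billion: only the composition of liabilities changes → 0.
Discount-window repayment $52 billion: a Fed asset is shed → −$52B.
Net: −38.5 + 23 + 0 + 0 − 52 = -$67.5 billion.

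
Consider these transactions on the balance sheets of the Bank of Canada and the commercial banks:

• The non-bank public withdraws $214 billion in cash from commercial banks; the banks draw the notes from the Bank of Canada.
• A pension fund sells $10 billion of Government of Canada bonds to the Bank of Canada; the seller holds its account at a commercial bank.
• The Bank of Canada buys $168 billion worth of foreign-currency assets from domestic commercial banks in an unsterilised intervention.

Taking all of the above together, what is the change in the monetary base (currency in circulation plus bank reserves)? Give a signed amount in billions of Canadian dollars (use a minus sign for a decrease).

+$178 billion

Currency withdrawal $214 billion: just a shift between currency and reserves — both are base money → 0.
Asset purchase (from non-banks) $10 billion: Bank of Canada balance sheet expands → +$10B.
FX purchase $168 billion: Bank of Canada balance sheet expands → +$168B.
Net: 0 + 10 + 168 = +$178 billion.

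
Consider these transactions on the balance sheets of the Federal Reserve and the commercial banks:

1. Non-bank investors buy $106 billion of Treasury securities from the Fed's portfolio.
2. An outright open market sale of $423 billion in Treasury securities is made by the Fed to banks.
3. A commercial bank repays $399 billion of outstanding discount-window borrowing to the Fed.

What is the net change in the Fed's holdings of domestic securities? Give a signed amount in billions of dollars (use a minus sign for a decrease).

-$529 billion

Fed balance sheet:
  Assets:      Securities −$529B, Loans to banks −$399B
  Liabilities: Bank reserves −$928B
Commercial banking system:
  Assets:      Reserves at CB −$928B, Securities +$423B
  Liabilities: Checkable deposits −$106B, Borrowings from CB −$399B
So the change in the Fed's holdings of domestic securities is -$529 billion.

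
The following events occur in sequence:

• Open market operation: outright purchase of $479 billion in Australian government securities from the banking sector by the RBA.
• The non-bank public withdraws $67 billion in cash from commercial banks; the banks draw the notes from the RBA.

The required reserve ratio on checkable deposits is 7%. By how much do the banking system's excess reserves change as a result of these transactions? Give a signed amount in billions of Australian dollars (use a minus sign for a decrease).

+$416.69 billion

OMO purchase (from banks) $479 billion: reserves +$479B, deposits 0.
Currency withdrawal $67 billion: reserves −$67B, deposits −$67B.
Totals: Δreserves = +$412B, Δdeposits = −$67B.
Δrequired reserves = 7% × −$67B = −$4.69B.
Δexcess reserves = Δreserves − Δrequired = +$412B − (−$4.69B) = +$416.69 billion.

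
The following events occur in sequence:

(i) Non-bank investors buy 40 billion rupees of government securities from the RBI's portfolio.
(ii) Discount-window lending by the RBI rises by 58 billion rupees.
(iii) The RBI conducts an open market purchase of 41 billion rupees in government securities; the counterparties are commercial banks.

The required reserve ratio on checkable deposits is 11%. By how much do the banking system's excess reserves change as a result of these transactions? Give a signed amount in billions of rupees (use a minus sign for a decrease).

Asset sale (to non-banks) 40 billion rupees: reserves −40B, deposits −40B.
Discount-window loan 58 billion rupees: reserves +58B, deposits 0.
OMO purchase (from banks) 41 billion rupees: reserves +41B, deposits 0.
Totals: Δreserves = +59B, Δdeposits = −40B.
Δrequired reserves = 11% × −40B = −4.4B.
Δexcess reserves = Δreserves − Δrequired = +59B − (−4.4B) = +63.4 billion.

+63.4 billion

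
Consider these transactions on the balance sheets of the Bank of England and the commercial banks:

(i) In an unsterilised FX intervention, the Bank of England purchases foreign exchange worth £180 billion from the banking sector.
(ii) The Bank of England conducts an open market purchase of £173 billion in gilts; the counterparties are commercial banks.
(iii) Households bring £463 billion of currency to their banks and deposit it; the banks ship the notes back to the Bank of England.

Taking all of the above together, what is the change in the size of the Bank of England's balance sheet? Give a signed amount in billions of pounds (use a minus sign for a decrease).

+£353 billion

Bank of England balance sheet:
  Assets:      Securities +£173B, Foreign assets +£180B
  Liabilities: Bank reserves +£816B, Currency in circulation −£463B
Commercial banking system:
  Assets:      Reserves at CB +£816B, Securities −£173B, Foreign assets −£180B
  Liabilities: Checkable deposits +£463B
Change in total Bank of England assets = +£353 billion.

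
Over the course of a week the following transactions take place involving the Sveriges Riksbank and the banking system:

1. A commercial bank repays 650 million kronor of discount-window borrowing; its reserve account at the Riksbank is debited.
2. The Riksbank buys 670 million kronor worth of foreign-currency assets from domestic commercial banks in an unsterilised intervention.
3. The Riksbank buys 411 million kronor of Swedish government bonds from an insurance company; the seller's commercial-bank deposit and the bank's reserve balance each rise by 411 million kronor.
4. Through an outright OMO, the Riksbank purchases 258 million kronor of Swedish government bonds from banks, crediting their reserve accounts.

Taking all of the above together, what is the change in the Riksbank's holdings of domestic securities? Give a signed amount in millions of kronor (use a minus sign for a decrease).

Riksbank balance sheet:
  Assets:      Securities +669M, Loans to banks −650M, Foreign assets +670M
  Liabilities: Bank reserves +689M
Commercial banking system:
  Assets:      Reserves at CB +689M, Securities −258M, Foreign assets −670M
  Liabilities: Checkable deposits +411M, Borrowings from CB −650M
So the change in the Riksbank's holdings of domestic securities is +669 million.

+669 million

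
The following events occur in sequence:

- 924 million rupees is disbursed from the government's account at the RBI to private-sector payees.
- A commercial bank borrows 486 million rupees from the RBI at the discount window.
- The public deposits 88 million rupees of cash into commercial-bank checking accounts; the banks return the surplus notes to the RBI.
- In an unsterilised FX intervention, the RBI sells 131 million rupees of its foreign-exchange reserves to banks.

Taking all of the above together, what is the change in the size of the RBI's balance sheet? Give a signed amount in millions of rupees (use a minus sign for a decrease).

Government spending 924 million rupees: only the composition of liabilities changes → 0.
Discount-window loan 486 million rupees: an RBI asset is acquired → +486M.
Currency deposit 88 million rupees: only the composition of liabilities changes → 0.
FX sale 131 million rupees: an RBI asset is shed → −131M.
Net: 0 + 486 + 0 − 131 = +355 million.

+355 million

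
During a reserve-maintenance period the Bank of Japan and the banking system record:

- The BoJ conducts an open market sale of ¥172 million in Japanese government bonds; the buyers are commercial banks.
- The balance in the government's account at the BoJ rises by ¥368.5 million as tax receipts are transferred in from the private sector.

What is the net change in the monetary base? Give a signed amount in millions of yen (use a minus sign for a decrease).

-¥540.5 million

OMO sale (to banks) ¥172 million: BoJ balance sheet contracts → −¥172M.
Government account inflow ¥368.5 million: reserves shift to a non-base liability → −¥368.5M.
Net: −172 − 368.5 = -¥540.5 million.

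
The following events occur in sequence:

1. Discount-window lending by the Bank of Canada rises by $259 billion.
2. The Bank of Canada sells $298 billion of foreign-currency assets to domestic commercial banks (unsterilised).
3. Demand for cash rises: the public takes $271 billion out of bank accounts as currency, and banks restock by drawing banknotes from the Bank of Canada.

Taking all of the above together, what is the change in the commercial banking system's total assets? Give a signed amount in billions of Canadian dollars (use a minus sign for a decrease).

Discount-window loan $259 billion: bank balance sheets expand → +$259B.
FX sale $298 billion: just an asset swap on bank balance sheets → 0.
Currency withdrawal $271 billion: bank balance sheets shrink → −$271B.
Net: 259 + 0 − 271 = -$12 billion.

-$12 billion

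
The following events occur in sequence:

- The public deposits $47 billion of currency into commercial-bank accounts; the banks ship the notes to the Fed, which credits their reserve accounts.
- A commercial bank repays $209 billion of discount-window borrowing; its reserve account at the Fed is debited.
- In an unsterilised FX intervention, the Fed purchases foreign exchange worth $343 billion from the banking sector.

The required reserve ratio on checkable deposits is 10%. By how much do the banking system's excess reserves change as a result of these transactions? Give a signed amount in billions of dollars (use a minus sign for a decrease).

Currency deposit $47 billion: reserves +$47B, deposits +$47B.
Discount-window repayment $209 billion: reserves −$209B, deposits 0.
FX purchase $343 billion: reserves +$343B, deposits 0.
Totals: Δreserves = +$181B, Δdeposits = +$47B.
Δrequired reserves = 10% × +$47B = +$4.7B.
Δexcess reserves = Δreserves − Δrequired = +$181B − (+$4.7B) = +$176.3 billion.

+$176.3 billion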